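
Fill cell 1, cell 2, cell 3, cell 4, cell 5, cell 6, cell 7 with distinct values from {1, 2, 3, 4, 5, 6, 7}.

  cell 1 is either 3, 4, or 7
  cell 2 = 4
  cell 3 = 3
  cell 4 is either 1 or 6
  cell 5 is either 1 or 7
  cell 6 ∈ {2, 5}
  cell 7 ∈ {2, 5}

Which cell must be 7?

cell 1

cell 2 must be 4 (only option left). Remove 4 from cell 1.
That leaves cell 3 = 3. So cell 1 can't be 3.
So 7 goes to cell 1.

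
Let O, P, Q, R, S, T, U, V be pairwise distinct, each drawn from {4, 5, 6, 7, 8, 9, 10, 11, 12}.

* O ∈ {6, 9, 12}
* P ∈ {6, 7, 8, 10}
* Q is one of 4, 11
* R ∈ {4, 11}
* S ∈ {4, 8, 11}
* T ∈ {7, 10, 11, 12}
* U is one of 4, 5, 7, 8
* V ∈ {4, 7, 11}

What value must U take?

Q and R share exactly the 2 values {4, 11}; by pigeonhole those values go to them, so strike 4, 11 from S, T, U, V.
S must be 8 (only option left). Remove 8 from P, U.
V's domain is down to {7}, so V = 7. So P, T, U can't be 7.
So U = 5.

5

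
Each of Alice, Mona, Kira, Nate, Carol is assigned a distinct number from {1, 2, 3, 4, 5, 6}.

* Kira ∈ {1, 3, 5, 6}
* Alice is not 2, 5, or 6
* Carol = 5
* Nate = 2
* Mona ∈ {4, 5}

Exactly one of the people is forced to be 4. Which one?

Mona

Nate has just one choice, so Nate = 2.
Carol has just one choice, so Carol = 5. Eliminate 5 elsewhere: Mona, Kira.
So 4 goes to Mona.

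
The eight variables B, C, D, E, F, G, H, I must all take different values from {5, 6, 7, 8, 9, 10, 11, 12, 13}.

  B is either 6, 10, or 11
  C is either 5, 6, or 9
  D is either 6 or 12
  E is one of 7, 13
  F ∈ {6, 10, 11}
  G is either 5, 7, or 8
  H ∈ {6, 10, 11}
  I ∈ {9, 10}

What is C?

B, F, H between them cover only {6, 10, 11} — a naked triple. Remove those values from C, D, I.
D's domain is down to {12}, so D = 12.
I must be 9 (only option left). Strike 9 from C.
So C = 5.

5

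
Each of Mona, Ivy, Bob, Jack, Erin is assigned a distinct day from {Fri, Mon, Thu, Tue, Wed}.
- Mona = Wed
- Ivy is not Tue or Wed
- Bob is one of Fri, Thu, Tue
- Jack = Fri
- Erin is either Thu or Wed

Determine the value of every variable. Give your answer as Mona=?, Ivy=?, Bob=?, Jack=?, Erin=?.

Mona has just one choice, so Mona = Wed. So Erin can't be Wed.
Jack has just one choice, so Jack = Fri. Eliminate Fri elsewhere: Ivy, Bob.
Erin's domain is down to {Thu}, so Erin = Thu. Remove Thu from Ivy, Bob.
Ivy has just one choice, so Ivy = Mon.
Bob's domain is down to {Tue}, so Bob = Tue.

Mona=Wed, Ivy=Mon, Bob=Tue, Jack=Fri, Erin=Thu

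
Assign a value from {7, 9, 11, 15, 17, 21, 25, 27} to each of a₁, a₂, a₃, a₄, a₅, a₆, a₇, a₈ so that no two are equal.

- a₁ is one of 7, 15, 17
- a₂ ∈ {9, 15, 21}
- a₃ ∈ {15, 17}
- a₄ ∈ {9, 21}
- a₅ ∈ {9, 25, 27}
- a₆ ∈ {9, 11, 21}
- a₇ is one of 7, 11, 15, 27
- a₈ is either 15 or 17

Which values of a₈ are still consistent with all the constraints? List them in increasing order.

Among the 8 variables, 25 fits only a₅ (and all 8 values in {7, 9, 11, 15, 17, 21, 25, 27} must be used), so a₅ = 25.
Among the 7 still-open variables, 27 fits only a₇ (and all 7 values in {7, 9, 11, 15, 17, 21, 27} must be used), so a₇ = 27.
Among the 6 still-open variables, 7 fits only a₁ (and all 6 values in {7, 9, 11, 15, 17, 21} must be used), so a₁ = 7.
The 5 still-open variables together cover exactly {9, 11, 15, 17, 21} — 5 values for 5 variables — and 11 appears only in a₆'s list, so a₆ = 11.
The 2 variables a₃ and a₈ are confined to {15, 17}, which locks those values in; drop them from a₂.
No further eliminations apply; a₈ can still be any of 15, 17.

15, 17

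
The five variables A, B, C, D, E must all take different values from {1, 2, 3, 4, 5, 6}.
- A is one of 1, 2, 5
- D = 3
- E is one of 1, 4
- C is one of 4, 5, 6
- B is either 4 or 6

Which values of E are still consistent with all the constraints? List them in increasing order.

1, 4

D's domain is down to {3}, so D = 3.
No further eliminations apply; E can still be any of 1, 4.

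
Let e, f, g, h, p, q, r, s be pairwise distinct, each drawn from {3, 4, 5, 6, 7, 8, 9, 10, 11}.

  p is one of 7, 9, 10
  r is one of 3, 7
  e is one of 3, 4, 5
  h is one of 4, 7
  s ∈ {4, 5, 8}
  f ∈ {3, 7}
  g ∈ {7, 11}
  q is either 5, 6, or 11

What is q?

6

f and r share exactly the 2 values {3, 7}; by pigeonhole those values go to them, so strike 3, 7 from e, g, h, p.
g's domain is down to {11}, so g = 11. Strike 11 from q.
h's domain is down to {4}, so h = 4. Eliminate 4 elsewhere: e, s.
e has just one choice, so e = 5. Strike 5 from q, s.
So q = 6.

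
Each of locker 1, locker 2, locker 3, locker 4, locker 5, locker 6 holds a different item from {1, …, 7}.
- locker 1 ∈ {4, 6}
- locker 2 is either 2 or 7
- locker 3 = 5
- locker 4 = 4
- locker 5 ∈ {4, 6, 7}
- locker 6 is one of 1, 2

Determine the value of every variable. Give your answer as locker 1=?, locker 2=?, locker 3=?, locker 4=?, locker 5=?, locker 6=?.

locker 1=6, locker 2=2, locker 3=5, locker 4=4, locker 5=7, locker 6=1

locker 3 has just one choice, so locker 3 = 5.
locker 4's domain is down to {4}, so locker 4 = 4. Eliminate 4 elsewhere: locker 1, locker 5.
That leaves locker 1 = 6. Strike 6 from locker 5.
locker 5's domain is down to {7}, so locker 5 = 7. Eliminate 7 elsewhere: locker 2.
locker 2 has just one choice, so locker 2 = 2. Remove 2 from locker 6.
locker 6's domain is down to {1}, so locker 6 = 1.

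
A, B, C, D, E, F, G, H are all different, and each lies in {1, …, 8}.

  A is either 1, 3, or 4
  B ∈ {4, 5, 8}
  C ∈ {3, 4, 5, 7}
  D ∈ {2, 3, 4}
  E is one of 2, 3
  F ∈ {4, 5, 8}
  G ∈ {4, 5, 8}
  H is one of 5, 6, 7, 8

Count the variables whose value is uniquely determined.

Among the 8 variables, 1 fits only A (and all 8 values in {1, 2, 3, 4, 5, 6, 7, 8} must be used), so A = 1.
Among the 7 still-open variables, 6 fits only H (and all 7 values in {2, 3, 4, 5, 6, 7, 8} must be used), so H = 6.
The 6 still-open variables together cover exactly {2, 3, 4, 5, 7, 8} — 6 values for 6 variables — and 7 appears only in C's list, so C = 7.
The 3 variables B, F, G are confined to {4, 5, 8}, which locks those values in; drop them from D.
Determined: A=1, C=7, H=6. The other variables each still have more than one consistent value. That makes 3.

3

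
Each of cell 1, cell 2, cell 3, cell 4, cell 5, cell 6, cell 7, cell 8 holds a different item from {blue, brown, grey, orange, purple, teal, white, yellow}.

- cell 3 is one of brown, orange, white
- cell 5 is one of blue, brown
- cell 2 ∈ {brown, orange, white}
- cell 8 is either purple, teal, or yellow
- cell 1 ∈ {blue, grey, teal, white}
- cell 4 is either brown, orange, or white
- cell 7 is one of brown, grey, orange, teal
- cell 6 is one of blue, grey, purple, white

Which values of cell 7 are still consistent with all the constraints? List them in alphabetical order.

grey, teal

Among the 8 variables, yellow fits only cell 8 (and all 8 values in {blue, brown, grey, orange, purple, teal, white, yellow} must be used), so cell 8 = yellow.
The 7 still-open variables draw from only 7 values {blue, brown, grey, orange, purple, teal, white}, so each is used; only cell 6 can be purple, hence cell 6 = purple.
The 3 variables cell 2, cell 3, cell 4 are confined to {brown, orange, white}, which locks those values in; drop them from cell 1, cell 5, cell 7.
cell 5's domain is down to {blue}, so cell 5 = blue. So cell 1 can't be blue.
No further eliminations apply; cell 7 can still be any of grey, teal.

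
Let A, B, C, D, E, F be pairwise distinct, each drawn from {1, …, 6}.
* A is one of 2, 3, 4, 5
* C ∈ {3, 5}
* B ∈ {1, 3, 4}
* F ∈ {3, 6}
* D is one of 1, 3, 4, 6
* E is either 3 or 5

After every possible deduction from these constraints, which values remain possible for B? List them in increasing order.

Among the 6 variables, 2 fits only A (and all 6 values in {1, 2, 3, 4, 5, 6} must be used), so A = 2.
C and E between them cover only {3, 5} — a naked pair. Remove those values from B, D, F.
F's domain is down to {6}, so F = 6. Remove 6 from D.
No further eliminations apply; B can still be any of 1, 4.

1, 4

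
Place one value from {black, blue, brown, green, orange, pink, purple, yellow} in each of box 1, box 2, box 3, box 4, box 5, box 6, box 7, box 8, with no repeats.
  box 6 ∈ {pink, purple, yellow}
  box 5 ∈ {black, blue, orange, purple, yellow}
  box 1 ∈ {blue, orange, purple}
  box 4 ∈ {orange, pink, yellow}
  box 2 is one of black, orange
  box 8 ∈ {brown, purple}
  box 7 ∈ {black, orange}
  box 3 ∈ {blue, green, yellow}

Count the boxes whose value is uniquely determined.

2

The 8 variables draw from only 8 values {black, blue, brown, green, orange, pink, purple, yellow}, so each is used; only box 8 can be brown, hence box 8 = brown.
The 7 still-open variables draw from only 7 values {black, blue, green, orange, pink, purple, yellow}, so each is used; only box 3 can be green, hence box 3 = green.
box 2 and box 7 between them cover only {black, orange} — a naked pair. Remove those values from box 1, box 4, box 5.
Determined: box 3=green, box 8=brown. The other boxes each still have more than one consistent value. That makes 2.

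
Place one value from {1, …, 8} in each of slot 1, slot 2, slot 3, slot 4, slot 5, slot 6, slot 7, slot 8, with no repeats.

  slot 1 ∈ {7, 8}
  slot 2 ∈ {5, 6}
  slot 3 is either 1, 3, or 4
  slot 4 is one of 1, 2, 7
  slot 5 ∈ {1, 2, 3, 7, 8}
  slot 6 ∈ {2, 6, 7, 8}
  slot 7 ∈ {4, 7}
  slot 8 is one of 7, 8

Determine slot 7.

Among the 8 variables, 5 fits only slot 2 (and all 8 values in {1, 2, 3, 4, 5, 6, 7, 8} must be used), so slot 2 = 5.
The 7 still-open variables draw from only 7 values {1, 2, 3, 4, 6, 7, 8}, so each is used; only slot 6 can be 6, hence slot 6 = 6.
The 2 variables slot 1 and slot 8 are confined to {7, 8}, which locks those values in; drop them from slot 4, slot 5, slot 7.
So slot 7 = 4.

4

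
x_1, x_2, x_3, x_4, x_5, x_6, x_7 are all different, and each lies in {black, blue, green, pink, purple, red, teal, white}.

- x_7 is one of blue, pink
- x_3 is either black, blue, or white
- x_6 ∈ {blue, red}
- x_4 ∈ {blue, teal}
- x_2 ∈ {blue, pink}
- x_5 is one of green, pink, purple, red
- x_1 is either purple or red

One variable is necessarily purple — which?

The 2 variables x_2 and x_7 are confined to {blue, pink}, which locks those values in; drop them from x_3, x_4, x_5, x_6.
x_4 must be teal (only option left).
x_6's domain is down to {red}, so x_6 = red. Remove red from x_1, x_5.
So purple goes to x_1.

x_1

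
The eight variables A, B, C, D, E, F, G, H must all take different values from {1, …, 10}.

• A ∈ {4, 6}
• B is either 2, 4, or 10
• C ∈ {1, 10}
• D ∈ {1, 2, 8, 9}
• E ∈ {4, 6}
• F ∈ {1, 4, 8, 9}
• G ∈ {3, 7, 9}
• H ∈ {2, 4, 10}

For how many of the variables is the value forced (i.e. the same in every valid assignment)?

1

The 2 variables A and E are confined to {4, 6}, which locks those values in; drop them from B, F, H.
B and H between them cover only {2, 10} — a naked pair. Remove those values from C, D.
That leaves C = 1. Remove 1 from D, F.
The 2 variables D and F are confined to {8, 9}, which locks those values in; drop them from G.
Determined: C=1. The other variables each still have more than one consistent value. That makes 1.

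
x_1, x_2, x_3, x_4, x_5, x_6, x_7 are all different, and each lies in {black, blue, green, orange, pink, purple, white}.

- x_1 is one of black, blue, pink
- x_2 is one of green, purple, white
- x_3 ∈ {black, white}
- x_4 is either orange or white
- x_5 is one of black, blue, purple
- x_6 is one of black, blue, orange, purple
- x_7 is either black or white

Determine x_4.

orange

Among the 7 variables, green fits only x_2 (and all 7 values in {black, blue, green, orange, pink, purple, white} must be used), so x_2 = green.
The 6 still-open variables together cover exactly {black, blue, orange, pink, purple, white} — 6 values for 6 variables — and pink appears only in x_1's list, so x_1 = pink.
x_3 and x_7 between them cover only {black, white} — a naked pair. Remove those values from x_4, x_5, x_6.
So x_4 = orange.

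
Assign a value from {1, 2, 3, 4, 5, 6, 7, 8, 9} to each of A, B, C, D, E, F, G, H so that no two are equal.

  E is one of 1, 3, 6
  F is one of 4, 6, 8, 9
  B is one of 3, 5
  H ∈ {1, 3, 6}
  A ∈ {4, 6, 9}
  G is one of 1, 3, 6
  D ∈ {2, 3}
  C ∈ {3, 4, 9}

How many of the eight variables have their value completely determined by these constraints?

The 8 variables together cover exactly {1, 2, 3, 4, 5, 6, 8, 9} — 8 values for 8 variables — and 2 appears only in D's list, so D = 2.
Among the 7 still-open variables, 5 fits only B (and all 7 values in {1, 3, 4, 5, 6, 8, 9} must be used), so B = 5.
The 6 still-open variables together cover exactly {1, 3, 4, 6, 8, 9} — 6 values for 6 variables — and 8 appears only in F's list, so F = 8.
E, G, H between them cover only {1, 3, 6} — a naked triple. Remove those values from A, C.
Determined: B=5, D=2, F=8. The other variables each still have more than one consistent value. That makes 3.

3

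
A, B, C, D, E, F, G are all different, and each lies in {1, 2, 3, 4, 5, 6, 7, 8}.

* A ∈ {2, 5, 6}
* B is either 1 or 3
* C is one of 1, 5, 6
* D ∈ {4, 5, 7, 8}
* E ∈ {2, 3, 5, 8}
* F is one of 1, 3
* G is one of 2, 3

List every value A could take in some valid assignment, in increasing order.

5, 6

B and F share exactly the 2 values {1, 3}; by pigeonhole those values go to them, so strike 1, 3 from C, E, G.
That leaves G = 2. Eliminate 2 elsewhere: A, E.
A and C share exactly the 2 values {5, 6}; by pigeonhole those values go to them, so strike 5, 6 from D, E.
That leaves E = 8. Strike 8 from D.
No further eliminations apply; A can still be any of 5, 6.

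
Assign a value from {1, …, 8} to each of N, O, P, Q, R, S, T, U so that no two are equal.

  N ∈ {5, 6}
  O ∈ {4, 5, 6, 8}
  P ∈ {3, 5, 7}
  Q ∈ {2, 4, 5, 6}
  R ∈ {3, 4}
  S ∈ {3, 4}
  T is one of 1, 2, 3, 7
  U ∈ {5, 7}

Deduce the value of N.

6

Among the 8 variables, 1 fits only T (and all 8 values in {1, 2, 3, 4, 5, 6, 7, 8} must be used), so T = 1.
The 7 still-open variables draw from only 7 values {2, 3, 4, 5, 6, 7, 8}, so each is used; only Q can be 2, hence Q = 2.
The 6 still-open variables together cover exactly {3, 4, 5, 6, 7, 8} — 6 values for 6 variables — and 8 appears only in O's list, so O = 8.
Among the 5 still-open variables, 6 fits only N (and all 5 values in {3, 4, 5, 6, 7} must be used), so N = 6.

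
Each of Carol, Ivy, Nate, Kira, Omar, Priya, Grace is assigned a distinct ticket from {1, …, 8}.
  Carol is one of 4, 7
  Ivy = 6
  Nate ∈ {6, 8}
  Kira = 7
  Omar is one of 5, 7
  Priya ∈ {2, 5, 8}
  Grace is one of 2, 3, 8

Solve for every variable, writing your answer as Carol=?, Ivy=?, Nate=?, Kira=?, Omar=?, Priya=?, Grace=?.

Ivy must be 6 (only option left). Eliminate 6 elsewhere: Nate.
Nate has just one choice, so Nate = 8. So Priya, Grace can't be 8.
That leaves Kira = 7. Eliminate 7 elsewhere: Carol, Omar.
Omar's domain is down to {5}, so Omar = 5. Strike 5 from Priya.
Priya has just one choice, so Priya = 2. Strike 2 from Grace.
Grace's domain is down to {3}, so Grace = 3.
Carol's domain is down to {4}, so Carol = 4.

Carol=4, Ivy=6, Nate=8, Kira=7, Omar=5, Priya=2, Grace=3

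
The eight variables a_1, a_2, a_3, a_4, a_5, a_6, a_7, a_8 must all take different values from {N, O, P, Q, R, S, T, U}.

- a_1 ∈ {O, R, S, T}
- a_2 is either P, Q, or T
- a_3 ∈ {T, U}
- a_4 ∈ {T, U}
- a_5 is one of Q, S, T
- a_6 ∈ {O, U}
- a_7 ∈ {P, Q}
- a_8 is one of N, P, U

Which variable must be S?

Among the 8 variables, N fits only a_8 (and all 8 values in {N, O, P, Q, R, S, T, U} must be used), so a_8 = N.
The 7 still-open variables together cover exactly {O, P, Q, R, S, T, U} — 7 values for 7 variables — and R appears only in a_1's list, so a_1 = R.
The 6 still-open variables together cover exactly {O, P, Q, S, T, U} — 6 values for 6 variables — and O appears only in a_6's list, so a_6 = O.
The 5 still-open variables together cover exactly {P, Q, S, T, U} — 5 values for 5 variables — and S appears only in a_5's list, so a_5 = S.

a_5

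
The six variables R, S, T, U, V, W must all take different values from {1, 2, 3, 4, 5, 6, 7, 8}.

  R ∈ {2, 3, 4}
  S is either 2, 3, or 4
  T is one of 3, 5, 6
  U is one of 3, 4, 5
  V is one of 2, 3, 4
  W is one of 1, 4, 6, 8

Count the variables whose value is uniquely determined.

2

R, S, V between them cover only {2, 3, 4} — a naked triple. Remove those values from T, U, W.
U must be 5 (only option left). Remove 5 from T.
T must be 6 (only option left). Eliminate 6 elsewhere: W.
Determined: T=6, U=5. The other variables each still have more than one consistent value. That makes 2.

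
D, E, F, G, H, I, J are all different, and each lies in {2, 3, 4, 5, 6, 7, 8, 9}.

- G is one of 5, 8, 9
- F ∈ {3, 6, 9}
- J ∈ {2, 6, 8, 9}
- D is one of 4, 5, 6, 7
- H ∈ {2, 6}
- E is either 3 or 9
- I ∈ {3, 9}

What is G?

The 2 variables E and I are confined to {3, 9}, which locks those values in; drop them from F, G, J.
That leaves F = 6. So D, H, J can't be 6.
H's domain is down to {2}, so H = 2. Eliminate 2 elsewhere: J.
J must be 8 (only option left). Strike 8 from G.
So G = 5.

5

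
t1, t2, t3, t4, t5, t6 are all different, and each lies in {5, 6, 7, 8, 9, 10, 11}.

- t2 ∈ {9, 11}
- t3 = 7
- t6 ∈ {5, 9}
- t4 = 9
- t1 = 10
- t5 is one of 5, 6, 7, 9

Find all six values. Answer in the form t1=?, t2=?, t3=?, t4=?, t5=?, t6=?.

t1=10, t2=11, t3=7, t4=9, t5=6, t6=5

t1 must be 10 (only option left).
t3 must be 7 (only option left). Eliminate 7 elsewhere: t5.
That leaves t4 = 9. Eliminate 9 elsewhere: t2, t5, t6.
t6 has just one choice, so t6 = 5. Strike 5 from t5.
t2 has just one choice, so t2 = 11.
t5's domain is down to {6}, so t5 = 6.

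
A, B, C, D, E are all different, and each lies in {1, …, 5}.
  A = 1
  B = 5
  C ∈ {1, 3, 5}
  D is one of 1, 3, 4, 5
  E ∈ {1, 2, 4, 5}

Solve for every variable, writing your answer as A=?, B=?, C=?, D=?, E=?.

A=1, B=5, C=3, D=4, E=2

A has just one choice, so A = 1. Eliminate 1 elsewhere: C, D, E.
B must be 5 (only option left). Remove 5 from C, D, E.
That leaves C = 3. Eliminate 3 elsewhere: D.
D must be 4 (only option left). Strike 4 from E.
E has just one choice, so E = 2.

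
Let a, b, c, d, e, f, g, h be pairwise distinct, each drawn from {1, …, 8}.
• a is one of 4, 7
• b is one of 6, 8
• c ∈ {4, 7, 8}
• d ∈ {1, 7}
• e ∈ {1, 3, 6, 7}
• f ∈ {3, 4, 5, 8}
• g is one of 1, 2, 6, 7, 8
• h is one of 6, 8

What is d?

1

Among the 8 variables, 2 fits only g (and all 8 values in {1, 2, 3, 4, 5, 6, 7, 8} must be used), so g = 2.
Among the 7 still-open variables, 5 fits only f (and all 7 values in {1, 3, 4, 5, 6, 7, 8} must be used), so f = 5.
Among the 6 still-open variables, 3 fits only e (and all 6 values in {1, 3, 4, 6, 7, 8} must be used), so e = 3.
The 5 still-open variables draw from only 5 values {1, 4, 6, 7, 8}, so each is used; only d can be 1, hence d = 1.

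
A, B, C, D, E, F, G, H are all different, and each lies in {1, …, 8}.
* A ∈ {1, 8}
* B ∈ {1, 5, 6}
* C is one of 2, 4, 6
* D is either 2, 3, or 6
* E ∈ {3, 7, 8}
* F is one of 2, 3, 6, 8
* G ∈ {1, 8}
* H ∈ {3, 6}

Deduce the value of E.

The 8 variables together cover exactly {1, 2, 3, 4, 5, 6, 7, 8} — 8 values for 8 variables — and 4 appears only in C's list, so C = 4.
Among the 7 still-open variables, 5 fits only B (and all 7 values in {1, 2, 3, 5, 6, 7, 8} must be used), so B = 5.
Among the 6 still-open variables, 7 fits only E (and all 6 values in {1, 2, 3, 6, 7, 8} must be used), so E = 7.

7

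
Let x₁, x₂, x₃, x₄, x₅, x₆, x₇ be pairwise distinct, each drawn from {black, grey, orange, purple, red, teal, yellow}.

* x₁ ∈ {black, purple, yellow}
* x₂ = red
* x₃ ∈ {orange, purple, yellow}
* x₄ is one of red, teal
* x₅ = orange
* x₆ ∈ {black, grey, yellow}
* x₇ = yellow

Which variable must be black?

x₂ has just one choice, so x₂ = red. Eliminate red elsewhere: x₄.
x₄ has just one choice, so x₄ = teal.
x₅ must be orange (only option left). Remove orange from x₃.
That leaves x₇ = yellow. Strike yellow from x₁, x₃, x₆.
x₃'s domain is down to {purple}, so x₃ = purple. Remove purple from x₁.
So black goes to x₁.

x₁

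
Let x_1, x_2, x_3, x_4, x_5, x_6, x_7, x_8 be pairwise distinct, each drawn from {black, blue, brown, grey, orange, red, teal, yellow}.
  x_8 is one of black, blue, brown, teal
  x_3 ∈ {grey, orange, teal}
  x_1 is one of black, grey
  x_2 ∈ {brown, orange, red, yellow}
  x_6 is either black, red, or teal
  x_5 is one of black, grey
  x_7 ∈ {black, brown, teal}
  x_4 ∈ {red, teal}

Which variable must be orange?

The 8 variables draw from only 8 values {black, blue, brown, grey, orange, red, teal, yellow}, so each is used; only x_8 can be blue, hence x_8 = blue.
The 7 still-open variables draw from only 7 values {black, brown, grey, orange, red, teal, yellow}, so each is used; only x_2 can be yellow, hence x_2 = yellow.
The 6 still-open variables together cover exactly {black, brown, grey, orange, red, teal} — 6 values for 6 variables — and brown appears only in x_7's list, so x_7 = brown.
The 5 still-open variables together cover exactly {black, grey, orange, red, teal} — 5 values for 5 variables — and orange appears only in x_3's list, so x_3 = orange.

x_3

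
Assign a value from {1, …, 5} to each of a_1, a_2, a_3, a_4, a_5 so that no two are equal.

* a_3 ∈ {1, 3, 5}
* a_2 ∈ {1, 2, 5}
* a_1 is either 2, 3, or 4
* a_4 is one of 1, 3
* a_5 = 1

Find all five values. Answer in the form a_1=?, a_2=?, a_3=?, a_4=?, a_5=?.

a_1=4, a_2=2, a_3=5, a_4=3, a_5=1

a_5 has just one choice, so a_5 = 1. Remove 1 from a_2, a_3, a_4.
That leaves a_4 = 3. So a_1, a_3 can't be 3.
a_3's domain is down to {5}, so a_3 = 5. Strike 5 from a_2.
a_2's domain is down to {2}, so a_2 = 2. Eliminate 2 elsewhere: a_1.
a_1 has just one choice, so a_1 = 4.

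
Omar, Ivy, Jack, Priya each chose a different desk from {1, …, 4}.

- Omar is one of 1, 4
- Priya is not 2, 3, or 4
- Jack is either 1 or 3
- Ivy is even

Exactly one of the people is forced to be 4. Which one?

Priya's domain is down to {1}, so Priya = 1. Eliminate 1 elsewhere: Omar, Jack.
So 4 goes to Omar.

Omar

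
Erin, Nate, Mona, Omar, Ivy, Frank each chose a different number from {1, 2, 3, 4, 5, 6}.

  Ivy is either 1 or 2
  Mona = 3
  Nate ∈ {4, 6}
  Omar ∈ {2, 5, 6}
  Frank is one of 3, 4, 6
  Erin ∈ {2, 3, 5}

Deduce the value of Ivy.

1

Mona has just one choice, so Mona = 3. Eliminate 3 elsewhere: Erin, Frank.
The 5 still-open variables draw from only 5 values {1, 2, 4, 5, 6}, so each is used; only Ivy can be 1, hence Ivy = 1.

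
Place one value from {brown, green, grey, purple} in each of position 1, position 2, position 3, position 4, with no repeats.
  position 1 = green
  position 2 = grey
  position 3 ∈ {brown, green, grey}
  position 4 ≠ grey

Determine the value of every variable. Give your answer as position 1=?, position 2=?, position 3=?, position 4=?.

position 1=green, position 2=grey, position 3=brown, position 4=purple

position 1 must be green (only option left). Eliminate green elsewhere: position 3, position 4.
position 2 has just one choice, so position 2 = grey. Strike grey from position 3.
position 3 has just one choice, so position 3 = brown. Remove brown from position 4.
position 4's domain is down to {purple}, so position 4 = purple.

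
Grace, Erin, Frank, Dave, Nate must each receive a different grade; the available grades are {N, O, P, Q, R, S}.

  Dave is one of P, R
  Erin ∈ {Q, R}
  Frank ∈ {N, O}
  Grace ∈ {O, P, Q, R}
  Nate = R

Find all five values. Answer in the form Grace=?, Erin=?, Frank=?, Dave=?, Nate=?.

Nate has just one choice, so Nate = R. Remove R from Grace, Erin, Dave.
Erin must be Q (only option left). Strike Q from Grace.
That leaves Dave = P. Eliminate P elsewhere: Grace.
Grace must be O (only option left). Strike O from Frank.
That leaves Frank = N.

Grace=O, Erin=Q, Frank=N, Dave=P, Nate=R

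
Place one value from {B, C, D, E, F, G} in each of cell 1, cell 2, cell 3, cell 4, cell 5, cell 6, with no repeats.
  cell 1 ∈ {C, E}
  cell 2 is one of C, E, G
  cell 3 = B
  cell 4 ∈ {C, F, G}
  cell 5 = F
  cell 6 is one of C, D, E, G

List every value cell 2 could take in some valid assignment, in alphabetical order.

C, E, G

cell 3's domain is down to {B}, so cell 3 = B.
That leaves cell 5 = F. So cell 4 can't be F.
Among the 4 still-open variables, D fits only cell 6 (and all 4 values in {C, D, E, G} must be used), so cell 6 = D.
No further eliminations apply; cell 2 can still be any of C, E, G.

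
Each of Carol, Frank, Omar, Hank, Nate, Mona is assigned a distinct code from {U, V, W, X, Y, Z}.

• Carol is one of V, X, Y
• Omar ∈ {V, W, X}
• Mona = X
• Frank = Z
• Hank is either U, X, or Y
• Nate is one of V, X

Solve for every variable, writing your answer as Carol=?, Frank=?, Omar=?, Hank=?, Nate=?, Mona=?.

Carol=Y, Frank=Z, Omar=W, Hank=U, Nate=V, Mona=X

Frank has just one choice, so Frank = Z.
Mona's domain is down to {X}, so Mona = X. Strike X from Carol, Omar, Hank, Nate.
That leaves Nate = V. Remove V from Carol, Omar.
That leaves Carol = Y. Strike Y from Hank.
Omar must be W (only option left).
Hank must be U (only option left).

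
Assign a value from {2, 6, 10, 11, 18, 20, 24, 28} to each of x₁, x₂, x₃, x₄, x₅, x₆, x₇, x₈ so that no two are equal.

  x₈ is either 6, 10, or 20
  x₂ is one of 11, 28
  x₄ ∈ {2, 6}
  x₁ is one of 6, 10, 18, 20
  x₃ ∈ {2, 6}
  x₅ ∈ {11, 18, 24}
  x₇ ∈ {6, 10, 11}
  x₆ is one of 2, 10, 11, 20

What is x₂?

The 8 variables together cover exactly {2, 6, 10, 11, 18, 20, 24, 28} — 8 values for 8 variables — and 24 appears only in x₅'s list, so x₅ = 24.
Among the 7 still-open variables, 18 fits only x₁ (and all 7 values in {2, 6, 10, 11, 18, 20, 28} must be used), so x₁ = 18.
The 6 still-open variables together cover exactly {2, 6, 10, 11, 20, 28} — 6 values for 6 variables — and 28 appears only in x₂'s list, so x₂ = 28.

28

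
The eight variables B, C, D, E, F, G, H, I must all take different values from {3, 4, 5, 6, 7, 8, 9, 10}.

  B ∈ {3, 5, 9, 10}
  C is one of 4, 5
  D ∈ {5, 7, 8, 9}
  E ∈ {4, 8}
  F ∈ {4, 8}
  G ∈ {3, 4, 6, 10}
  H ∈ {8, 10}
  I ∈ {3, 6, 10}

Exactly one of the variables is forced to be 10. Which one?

The 8 variables draw from only 8 values {3, 4, 5, 6, 7, 8, 9, 10}, so each is used; only D can be 7, hence D = 7.
Among the 7 still-open variables, 9 fits only B (and all 7 values in {3, 4, 5, 6, 8, 9, 10} must be used), so B = 9.
The 6 still-open variables together cover exactly {3, 4, 5, 6, 8, 10} — 6 values for 6 variables — and 5 appears only in C's list, so C = 5.
E and F share exactly the 2 values {4, 8}; by pigeonhole those values go to them, so strike 4, 8 from G, H.
So 10 goes to H.

H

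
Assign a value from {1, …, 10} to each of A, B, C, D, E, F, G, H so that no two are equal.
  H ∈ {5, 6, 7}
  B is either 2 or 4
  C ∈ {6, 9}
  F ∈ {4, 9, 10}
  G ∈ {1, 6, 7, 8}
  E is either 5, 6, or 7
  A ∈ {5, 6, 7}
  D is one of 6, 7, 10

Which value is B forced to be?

The 3 variables A, E, H are confined to {5, 6, 7}, which locks those values in; drop them from C, D, G.
C has just one choice, so C = 9. So F can't be 9.
D must be 10 (only option left). Eliminate 10 elsewhere: F.
That leaves F = 4. Remove 4 from B.
So B = 2.

2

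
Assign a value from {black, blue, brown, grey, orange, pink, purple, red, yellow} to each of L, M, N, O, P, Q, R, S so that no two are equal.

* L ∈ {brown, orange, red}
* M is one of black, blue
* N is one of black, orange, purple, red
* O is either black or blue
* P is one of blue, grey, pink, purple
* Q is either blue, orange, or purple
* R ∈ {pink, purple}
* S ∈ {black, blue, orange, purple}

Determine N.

red

The 8 variables draw from only 8 values {black, blue, brown, grey, orange, pink, purple, red}, so each is used; only L can be brown, hence L = brown.
The 7 still-open variables draw from only 7 values {black, blue, grey, orange, pink, purple, red}, so each is used; only P can be grey, hence P = grey.
The 6 still-open variables together cover exactly {black, blue, orange, pink, purple, red} — 6 values for 6 variables — and pink appears only in R's list, so R = pink.
Among the 5 still-open variables, red fits only N (and all 5 values in {black, blue, orange, purple, red} must be used), so N = red.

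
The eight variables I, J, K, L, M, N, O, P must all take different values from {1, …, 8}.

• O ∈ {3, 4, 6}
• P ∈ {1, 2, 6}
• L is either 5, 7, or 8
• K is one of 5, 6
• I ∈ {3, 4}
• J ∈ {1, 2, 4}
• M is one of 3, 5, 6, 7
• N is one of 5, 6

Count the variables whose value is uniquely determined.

2

The 8 variables draw from only 8 values {1, 2, 3, 4, 5, 6, 7, 8}, so each is used; only L can be 8, hence L = 8.
The 7 still-open variables draw from only 7 values {1, 2, 3, 4, 5, 6, 7}, so each is used; only M can be 7, hence M = 7.
The 2 variables K and N are confined to {5, 6}, which locks those values in; drop them from O, P.
I and O between them cover only {3, 4} — a naked pair. Remove those values from J.
Determined: L=8, M=7. The other variables each still have more than one consistent value. That makes 2.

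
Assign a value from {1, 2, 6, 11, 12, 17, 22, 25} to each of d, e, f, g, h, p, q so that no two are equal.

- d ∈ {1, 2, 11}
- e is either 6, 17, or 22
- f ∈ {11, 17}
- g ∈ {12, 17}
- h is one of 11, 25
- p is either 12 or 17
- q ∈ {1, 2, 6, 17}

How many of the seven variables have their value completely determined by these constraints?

2

g and p between them cover only {12, 17} — a naked pair. Remove those values from e, f, q.
That leaves f = 11. So d, h can't be 11.
h has just one choice, so h = 25.
Determined: f=11, h=25. The other variables each still have more than one consistent value. That makes 2.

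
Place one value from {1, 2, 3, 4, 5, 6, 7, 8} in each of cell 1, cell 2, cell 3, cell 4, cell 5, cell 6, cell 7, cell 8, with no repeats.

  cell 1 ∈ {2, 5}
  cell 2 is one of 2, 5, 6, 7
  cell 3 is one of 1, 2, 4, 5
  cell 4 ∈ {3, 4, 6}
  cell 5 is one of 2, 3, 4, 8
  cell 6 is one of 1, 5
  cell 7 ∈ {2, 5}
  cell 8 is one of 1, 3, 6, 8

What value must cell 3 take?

4

The 8 variables together cover exactly {1, 2, 3, 4, 5, 6, 7, 8} — 8 values for 8 variables — and 7 appears only in cell 2's list, so cell 2 = 7.
cell 1 and cell 7 between them cover only {2, 5} — a naked pair. Remove those values from cell 3, cell 5, cell 6.
cell 6's domain is down to {1}, so cell 6 = 1. Eliminate 1 elsewhere: cell 3, cell 8.
So cell 3 = 4.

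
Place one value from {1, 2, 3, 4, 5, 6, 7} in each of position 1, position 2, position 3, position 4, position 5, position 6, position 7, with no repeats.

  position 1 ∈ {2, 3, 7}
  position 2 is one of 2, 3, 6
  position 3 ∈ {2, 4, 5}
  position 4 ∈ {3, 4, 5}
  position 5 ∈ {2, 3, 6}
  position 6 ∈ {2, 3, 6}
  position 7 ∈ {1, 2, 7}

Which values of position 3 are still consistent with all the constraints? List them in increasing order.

The 7 variables together cover exactly {1, 2, 3, 4, 5, 6, 7} — 7 values for 7 variables — and 1 appears only in position 7's list, so position 7 = 1.
The 6 still-open variables draw from only 6 values {2, 3, 4, 5, 6, 7}, so each is used; only position 1 can be 7, hence position 1 = 7.
position 2, position 5, position 6 between them cover only {2, 3, 6} — a naked triple. Remove those values from position 3, position 4.
No further eliminations apply; position 3 can still be any of 4, 5.

4, 5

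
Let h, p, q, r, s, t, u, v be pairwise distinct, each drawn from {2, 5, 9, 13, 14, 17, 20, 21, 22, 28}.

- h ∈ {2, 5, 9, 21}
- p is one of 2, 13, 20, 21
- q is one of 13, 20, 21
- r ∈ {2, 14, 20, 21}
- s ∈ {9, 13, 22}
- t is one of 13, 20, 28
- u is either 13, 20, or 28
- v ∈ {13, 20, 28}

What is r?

14

t, u, v share exactly the 3 values {13, 20, 28}; by pigeonhole those values go to them, so strike 13, 20, 28 from p, q, r, s.
q has just one choice, so q = 21. Strike 21 from h, p, r.
p has just one choice, so p = 2. Strike 2 from h, r.
So r = 14.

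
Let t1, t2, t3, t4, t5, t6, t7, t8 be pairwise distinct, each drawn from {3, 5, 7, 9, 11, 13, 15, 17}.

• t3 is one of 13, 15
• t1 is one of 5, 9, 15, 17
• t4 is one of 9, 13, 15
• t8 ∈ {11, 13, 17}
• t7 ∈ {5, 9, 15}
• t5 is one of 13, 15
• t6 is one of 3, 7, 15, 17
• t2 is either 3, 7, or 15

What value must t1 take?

17

The 8 variables draw from only 8 values {3, 5, 7, 9, 11, 13, 15, 17}, so each is used; only t8 can be 11, hence t8 = 11.
t3 and t5 between them cover only {13, 15} — a naked pair. Remove those values from t1, t2, t4, t6, t7.
t4's domain is down to {9}, so t4 = 9. Eliminate 9 elsewhere: t1, t7.
t7 has just one choice, so t7 = 5. Strike 5 from t1.
So t1 = 17.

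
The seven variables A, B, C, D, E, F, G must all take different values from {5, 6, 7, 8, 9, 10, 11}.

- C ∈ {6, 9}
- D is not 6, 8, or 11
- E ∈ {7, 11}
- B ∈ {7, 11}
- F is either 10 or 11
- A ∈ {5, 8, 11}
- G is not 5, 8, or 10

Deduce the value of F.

10

The 7 variables together cover exactly {5, 6, 7, 8, 9, 10, 11} — 7 values for 7 variables — and 8 appears only in A's list, so A = 8.
The 6 still-open variables draw from only 6 values {5, 6, 7, 9, 10, 11}, so each is used; only D can be 5, hence D = 5.
Among the 5 still-open variables, 10 fits only F (and all 5 values in {6, 7, 9, 10, 11} must be used), so F = 10.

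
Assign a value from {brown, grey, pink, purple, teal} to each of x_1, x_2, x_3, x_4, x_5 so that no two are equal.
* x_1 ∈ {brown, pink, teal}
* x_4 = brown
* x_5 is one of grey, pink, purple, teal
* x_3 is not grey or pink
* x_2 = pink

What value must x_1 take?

teal

x_2 must be pink (only option left). Remove pink from x_1, x_5.
x_4 has just one choice, so x_4 = brown. Strike brown from x_1, x_3.
So x_1 = teal.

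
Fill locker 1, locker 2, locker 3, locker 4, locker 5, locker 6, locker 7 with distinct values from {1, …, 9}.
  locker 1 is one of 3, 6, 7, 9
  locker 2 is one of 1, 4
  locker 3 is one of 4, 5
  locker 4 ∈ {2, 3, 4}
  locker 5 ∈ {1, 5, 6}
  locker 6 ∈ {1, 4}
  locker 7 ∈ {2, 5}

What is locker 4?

locker 2 and locker 6 share exactly the 2 values {1, 4}; by pigeonhole those values go to them, so strike 1, 4 from locker 3, locker 4, locker 5.
locker 3 must be 5 (only option left). Eliminate 5 elsewhere: locker 5, locker 7.
locker 5 has just one choice, so locker 5 = 6. So locker 1 can't be 6.
locker 7's domain is down to {2}, so locker 7 = 2. So locker 4 can't be 2.
So locker 4 = 3.

3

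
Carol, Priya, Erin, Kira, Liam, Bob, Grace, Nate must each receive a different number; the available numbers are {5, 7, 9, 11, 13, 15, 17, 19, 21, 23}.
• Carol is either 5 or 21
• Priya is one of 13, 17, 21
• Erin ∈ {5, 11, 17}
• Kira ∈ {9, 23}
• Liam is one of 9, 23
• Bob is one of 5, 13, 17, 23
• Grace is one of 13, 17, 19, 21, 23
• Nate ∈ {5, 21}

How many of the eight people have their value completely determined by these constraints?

2

Among the 8 variables, 11 fits only Erin (and all 8 values in {5, 9, 11, 13, 17, 19, 21, 23} must be used), so Erin = 11.
The 7 still-open variables together cover exactly {5, 9, 13, 17, 19, 21, 23} — 7 values for 7 variables — and 19 appears only in Grace's list, so Grace = 19.
Carol and Nate share exactly the 2 values {5, 21}; by pigeonhole those values go to them, so strike 5, 21 from Priya, Bob.
Kira and Liam between them cover only {9, 23} — a naked pair. Remove those values from Bob.
Determined: Erin=11, Grace=19. The other people each still have more than one consistent value. That makes 2.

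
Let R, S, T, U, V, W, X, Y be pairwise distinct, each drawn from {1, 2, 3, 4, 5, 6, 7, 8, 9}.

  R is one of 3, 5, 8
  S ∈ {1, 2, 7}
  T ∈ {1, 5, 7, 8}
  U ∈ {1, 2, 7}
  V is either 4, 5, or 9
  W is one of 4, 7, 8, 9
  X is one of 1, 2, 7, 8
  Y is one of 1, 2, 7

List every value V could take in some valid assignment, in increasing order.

Among the 8 variables, 3 fits only R (and all 8 values in {1, 2, 3, 4, 5, 7, 8, 9} must be used), so R = 3.
The 3 variables S, U, Y are confined to {1, 2, 7}, which locks those values in; drop them from T, W, X.
X has just one choice, so X = 8. Strike 8 from T, W.
That leaves T = 5. Strike 5 from V.
No further eliminations apply; V can still be any of 4, 9.

4, 9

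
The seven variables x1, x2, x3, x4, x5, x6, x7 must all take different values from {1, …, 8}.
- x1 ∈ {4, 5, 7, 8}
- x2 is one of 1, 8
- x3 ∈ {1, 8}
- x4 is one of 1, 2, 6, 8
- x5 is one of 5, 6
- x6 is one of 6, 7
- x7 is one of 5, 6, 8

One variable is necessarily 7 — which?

Among the 7 variables, 2 fits only x4 (and all 7 values in {1, 2, 4, 5, 6, 7, 8} must be used), so x4 = 2.
The 6 still-open variables draw from only 6 values {1, 4, 5, 6, 7, 8}, so each is used; only x1 can be 4, hence x1 = 4.
The 5 still-open variables together cover exactly {1, 5, 6, 7, 8} — 5 values for 5 variables — and 7 appears only in x6's list, so x6 = 7.

x6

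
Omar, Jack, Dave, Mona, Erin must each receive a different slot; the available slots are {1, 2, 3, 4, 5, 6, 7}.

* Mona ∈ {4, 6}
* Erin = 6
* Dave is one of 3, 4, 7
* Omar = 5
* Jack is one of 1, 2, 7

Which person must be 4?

Mona

Omar's domain is down to {5}, so Omar = 5.
Erin's domain is down to {6}, so Erin = 6. So Mona can't be 6.
So 4 goes to Mona.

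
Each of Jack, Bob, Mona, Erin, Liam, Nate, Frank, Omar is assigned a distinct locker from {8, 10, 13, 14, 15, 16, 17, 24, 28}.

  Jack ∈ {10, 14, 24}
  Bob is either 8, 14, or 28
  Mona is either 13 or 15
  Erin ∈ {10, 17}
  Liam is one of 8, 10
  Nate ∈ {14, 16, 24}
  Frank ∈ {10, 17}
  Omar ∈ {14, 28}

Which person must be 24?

Jack

Erin and Frank between them cover only {10, 17} — a naked pair. Remove those values from Jack, Liam.
Liam has just one choice, so Liam = 8. Remove 8 from Bob.
Bob and Omar share exactly the 2 values {14, 28}; by pigeonhole those values go to them, so strike 14, 28 from Jack, Nate.
So 24 goes to Jack.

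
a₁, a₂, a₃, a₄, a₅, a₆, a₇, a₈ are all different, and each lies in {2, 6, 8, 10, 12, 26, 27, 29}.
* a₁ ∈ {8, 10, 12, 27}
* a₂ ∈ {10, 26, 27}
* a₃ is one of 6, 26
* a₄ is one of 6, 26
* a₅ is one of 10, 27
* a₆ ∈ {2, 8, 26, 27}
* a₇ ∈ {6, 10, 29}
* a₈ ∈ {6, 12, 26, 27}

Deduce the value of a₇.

29

The 8 variables together cover exactly {2, 6, 8, 10, 12, 26, 27, 29} — 8 values for 8 variables — and 2 appears only in a₆'s list, so a₆ = 2.
The 7 still-open variables together cover exactly {6, 8, 10, 12, 26, 27, 29} — 7 values for 7 variables — and 8 appears only in a₁'s list, so a₁ = 8.
The 6 still-open variables together cover exactly {6, 10, 12, 26, 27, 29} — 6 values for 6 variables — and 12 appears only in a₈'s list, so a₈ = 12.
The 5 still-open variables draw from only 5 values {6, 10, 26, 27, 29}, so each is used; only a₇ can be 29, hence a₇ = 29.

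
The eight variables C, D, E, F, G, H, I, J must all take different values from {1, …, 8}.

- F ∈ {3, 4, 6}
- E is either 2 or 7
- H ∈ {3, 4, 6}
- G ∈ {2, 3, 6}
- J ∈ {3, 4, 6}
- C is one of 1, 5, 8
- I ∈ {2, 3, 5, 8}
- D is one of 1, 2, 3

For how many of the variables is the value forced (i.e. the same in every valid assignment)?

Among the 8 variables, 7 fits only E (and all 8 values in {1, 2, 3, 4, 5, 6, 7, 8} must be used), so E = 7.
F, H, J share exactly the 3 values {3, 4, 6}; by pigeonhole those values go to them, so strike 3, 4, 6 from D, G, I.
G's domain is down to {2}, so G = 2. Eliminate 2 elsewhere: D, I.
D has just one choice, so D = 1. So C can't be 1.
Determined: D=1, E=7, G=2. The other variables each still have more than one consistent value. That makes 3.

3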